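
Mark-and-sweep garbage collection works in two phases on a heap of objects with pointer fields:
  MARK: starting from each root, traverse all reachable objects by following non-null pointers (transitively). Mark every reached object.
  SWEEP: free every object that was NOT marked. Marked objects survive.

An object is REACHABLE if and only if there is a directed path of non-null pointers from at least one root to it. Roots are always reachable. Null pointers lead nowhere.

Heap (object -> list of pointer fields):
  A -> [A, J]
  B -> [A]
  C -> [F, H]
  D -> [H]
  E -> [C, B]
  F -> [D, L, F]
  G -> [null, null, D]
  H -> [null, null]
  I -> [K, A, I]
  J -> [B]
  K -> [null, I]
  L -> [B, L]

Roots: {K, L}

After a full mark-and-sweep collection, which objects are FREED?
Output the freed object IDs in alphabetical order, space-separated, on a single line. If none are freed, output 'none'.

Roots: K L
Mark K: refs=null I, marked=K
Mark L: refs=B L, marked=K L
Mark I: refs=K A I, marked=I K L
Mark B: refs=A, marked=B I K L
Mark A: refs=A J, marked=A B I K L
Mark J: refs=B, marked=A B I J K L
Unmarked (collected): C D E F G H

Answer: C D E F G H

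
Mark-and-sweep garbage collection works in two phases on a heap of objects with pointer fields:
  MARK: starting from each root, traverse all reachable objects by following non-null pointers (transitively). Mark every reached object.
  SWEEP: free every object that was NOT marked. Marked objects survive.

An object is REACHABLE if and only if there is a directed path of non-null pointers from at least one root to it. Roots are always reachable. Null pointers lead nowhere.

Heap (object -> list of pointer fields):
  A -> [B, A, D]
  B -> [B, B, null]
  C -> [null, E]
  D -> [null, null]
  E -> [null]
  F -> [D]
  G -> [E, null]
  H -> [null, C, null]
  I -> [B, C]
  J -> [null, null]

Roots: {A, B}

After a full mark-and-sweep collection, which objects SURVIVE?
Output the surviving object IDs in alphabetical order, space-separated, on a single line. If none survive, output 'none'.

Roots: A B
Mark A: refs=B A D, marked=A
Mark B: refs=B B null, marked=A B
Mark D: refs=null null, marked=A B D
Unmarked (collected): C E F G H I J

Answer: A B D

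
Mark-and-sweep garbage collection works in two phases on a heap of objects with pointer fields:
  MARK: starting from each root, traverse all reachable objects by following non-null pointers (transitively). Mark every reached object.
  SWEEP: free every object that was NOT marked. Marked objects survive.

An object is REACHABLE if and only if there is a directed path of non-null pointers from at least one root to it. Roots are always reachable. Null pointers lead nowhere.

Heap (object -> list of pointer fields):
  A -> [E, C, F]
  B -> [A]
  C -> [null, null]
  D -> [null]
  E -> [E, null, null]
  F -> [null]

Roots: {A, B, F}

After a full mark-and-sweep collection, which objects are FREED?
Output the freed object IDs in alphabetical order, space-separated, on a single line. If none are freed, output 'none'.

Answer: D

Derivation:
Roots: A B F
Mark A: refs=E C F, marked=A
Mark B: refs=A, marked=A B
Mark F: refs=null, marked=A B F
Mark E: refs=E null null, marked=A B E F
Mark C: refs=null null, marked=A B C E F
Unmarked (collected): D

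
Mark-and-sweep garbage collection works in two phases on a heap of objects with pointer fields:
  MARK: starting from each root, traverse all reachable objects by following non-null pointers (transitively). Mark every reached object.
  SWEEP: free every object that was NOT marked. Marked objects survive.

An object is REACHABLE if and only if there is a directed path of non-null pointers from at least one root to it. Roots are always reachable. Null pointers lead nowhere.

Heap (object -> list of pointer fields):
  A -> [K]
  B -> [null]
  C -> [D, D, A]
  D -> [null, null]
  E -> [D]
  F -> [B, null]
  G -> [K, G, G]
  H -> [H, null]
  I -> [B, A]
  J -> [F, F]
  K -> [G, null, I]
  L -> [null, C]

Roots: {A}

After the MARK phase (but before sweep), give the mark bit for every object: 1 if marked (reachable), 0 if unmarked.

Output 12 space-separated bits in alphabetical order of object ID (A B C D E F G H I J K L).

Answer: 1 1 0 0 0 0 1 0 1 0 1 0

Derivation:
Roots: A
Mark A: refs=K, marked=A
Mark K: refs=G null I, marked=A K
Mark G: refs=K G G, marked=A G K
Mark I: refs=B A, marked=A G I K
Mark B: refs=null, marked=A B G I K
Unmarked (collected): C D E F H J L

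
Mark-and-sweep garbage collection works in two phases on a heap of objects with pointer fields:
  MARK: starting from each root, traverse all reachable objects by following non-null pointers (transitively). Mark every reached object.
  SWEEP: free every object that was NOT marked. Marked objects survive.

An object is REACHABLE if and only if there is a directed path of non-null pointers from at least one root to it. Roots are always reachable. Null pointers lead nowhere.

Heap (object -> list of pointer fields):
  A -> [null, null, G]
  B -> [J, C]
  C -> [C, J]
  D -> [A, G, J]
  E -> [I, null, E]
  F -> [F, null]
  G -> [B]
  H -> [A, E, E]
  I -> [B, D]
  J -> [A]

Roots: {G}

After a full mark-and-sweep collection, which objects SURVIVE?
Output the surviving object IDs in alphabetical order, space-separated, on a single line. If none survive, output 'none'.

Roots: G
Mark G: refs=B, marked=G
Mark B: refs=J C, marked=B G
Mark J: refs=A, marked=B G J
Mark C: refs=C J, marked=B C G J
Mark A: refs=null null G, marked=A B C G J
Unmarked (collected): D E F H I

Answer: A B C G J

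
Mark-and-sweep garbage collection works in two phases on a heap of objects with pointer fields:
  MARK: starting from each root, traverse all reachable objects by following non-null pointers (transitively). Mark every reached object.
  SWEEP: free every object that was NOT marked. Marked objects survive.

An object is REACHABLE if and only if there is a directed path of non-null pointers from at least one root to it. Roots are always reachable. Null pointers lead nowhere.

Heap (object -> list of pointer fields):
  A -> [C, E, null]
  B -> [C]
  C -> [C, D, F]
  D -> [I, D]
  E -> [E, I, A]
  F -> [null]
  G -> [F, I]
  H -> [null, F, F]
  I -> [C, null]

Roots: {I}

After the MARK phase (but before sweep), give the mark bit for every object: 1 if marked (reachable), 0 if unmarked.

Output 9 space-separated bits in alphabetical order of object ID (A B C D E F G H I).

Answer: 0 0 1 1 0 1 0 0 1

Derivation:
Roots: I
Mark I: refs=C null, marked=I
Mark C: refs=C D F, marked=C I
Mark D: refs=I D, marked=C D I
Mark F: refs=null, marked=C D F I
Unmarked (collected): A B E G H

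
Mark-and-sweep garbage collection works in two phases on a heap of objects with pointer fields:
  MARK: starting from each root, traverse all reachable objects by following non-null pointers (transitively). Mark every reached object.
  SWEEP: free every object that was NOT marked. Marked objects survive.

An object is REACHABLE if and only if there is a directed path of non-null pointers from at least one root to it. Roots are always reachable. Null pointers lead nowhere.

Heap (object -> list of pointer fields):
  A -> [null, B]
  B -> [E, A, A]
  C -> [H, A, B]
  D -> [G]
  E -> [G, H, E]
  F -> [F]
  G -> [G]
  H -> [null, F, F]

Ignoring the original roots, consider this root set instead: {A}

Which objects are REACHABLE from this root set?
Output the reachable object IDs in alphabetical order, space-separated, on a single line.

Answer: A B E F G H

Derivation:
Roots: A
Mark A: refs=null B, marked=A
Mark B: refs=E A A, marked=A B
Mark E: refs=G H E, marked=A B E
Mark G: refs=G, marked=A B E G
Mark H: refs=null F F, marked=A B E G H
Mark F: refs=F, marked=A B E F G H
Unmarked (collected): C D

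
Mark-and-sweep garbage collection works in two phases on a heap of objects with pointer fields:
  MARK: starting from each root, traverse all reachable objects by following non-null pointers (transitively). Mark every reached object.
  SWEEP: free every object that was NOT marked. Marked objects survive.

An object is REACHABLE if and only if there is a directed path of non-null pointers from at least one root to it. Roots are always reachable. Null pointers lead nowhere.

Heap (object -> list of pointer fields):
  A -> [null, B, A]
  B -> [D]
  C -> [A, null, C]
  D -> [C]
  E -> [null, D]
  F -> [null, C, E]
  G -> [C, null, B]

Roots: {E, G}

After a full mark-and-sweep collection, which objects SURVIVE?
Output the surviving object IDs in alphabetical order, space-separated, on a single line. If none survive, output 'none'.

Roots: E G
Mark E: refs=null D, marked=E
Mark G: refs=C null B, marked=E G
Mark D: refs=C, marked=D E G
Mark C: refs=A null C, marked=C D E G
Mark B: refs=D, marked=B C D E G
Mark A: refs=null B A, marked=A B C D E G
Unmarked (collected): F

Answer: A B C D E G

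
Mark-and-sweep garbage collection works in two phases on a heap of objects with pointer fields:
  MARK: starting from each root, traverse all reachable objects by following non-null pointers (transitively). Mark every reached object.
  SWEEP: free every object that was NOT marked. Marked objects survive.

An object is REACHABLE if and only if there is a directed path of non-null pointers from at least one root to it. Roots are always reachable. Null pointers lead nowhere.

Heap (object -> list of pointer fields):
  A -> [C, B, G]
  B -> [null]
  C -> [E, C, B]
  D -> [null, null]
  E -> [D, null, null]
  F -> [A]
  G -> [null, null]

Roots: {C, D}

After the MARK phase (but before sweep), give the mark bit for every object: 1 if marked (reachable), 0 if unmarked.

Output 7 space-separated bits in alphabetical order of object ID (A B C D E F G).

Answer: 0 1 1 1 1 0 0

Derivation:
Roots: C D
Mark C: refs=E C B, marked=C
Mark D: refs=null null, marked=C D
Mark E: refs=D null null, marked=C D E
Mark B: refs=null, marked=B C D E
Unmarked (collected): A F G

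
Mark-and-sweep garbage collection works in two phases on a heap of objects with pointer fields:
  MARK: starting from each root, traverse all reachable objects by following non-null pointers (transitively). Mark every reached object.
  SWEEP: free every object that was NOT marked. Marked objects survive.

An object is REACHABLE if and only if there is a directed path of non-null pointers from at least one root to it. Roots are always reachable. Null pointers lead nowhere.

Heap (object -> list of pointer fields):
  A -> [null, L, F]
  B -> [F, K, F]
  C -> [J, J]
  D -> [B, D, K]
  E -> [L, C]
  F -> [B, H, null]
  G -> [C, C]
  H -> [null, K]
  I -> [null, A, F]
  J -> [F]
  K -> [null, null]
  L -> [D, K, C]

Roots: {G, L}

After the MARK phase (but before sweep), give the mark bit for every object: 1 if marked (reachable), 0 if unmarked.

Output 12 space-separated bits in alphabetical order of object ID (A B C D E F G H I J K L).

Roots: G L
Mark G: refs=C C, marked=G
Mark L: refs=D K C, marked=G L
Mark C: refs=J J, marked=C G L
Mark D: refs=B D K, marked=C D G L
Mark K: refs=null null, marked=C D G K L
Mark J: refs=F, marked=C D G J K L
Mark B: refs=F K F, marked=B C D G J K L
Mark F: refs=B H null, marked=B C D F G J K L
Mark H: refs=null K, marked=B C D F G H J K L
Unmarked (collected): A E I

Answer: 0 1 1 1 0 1 1 1 0 1 1 1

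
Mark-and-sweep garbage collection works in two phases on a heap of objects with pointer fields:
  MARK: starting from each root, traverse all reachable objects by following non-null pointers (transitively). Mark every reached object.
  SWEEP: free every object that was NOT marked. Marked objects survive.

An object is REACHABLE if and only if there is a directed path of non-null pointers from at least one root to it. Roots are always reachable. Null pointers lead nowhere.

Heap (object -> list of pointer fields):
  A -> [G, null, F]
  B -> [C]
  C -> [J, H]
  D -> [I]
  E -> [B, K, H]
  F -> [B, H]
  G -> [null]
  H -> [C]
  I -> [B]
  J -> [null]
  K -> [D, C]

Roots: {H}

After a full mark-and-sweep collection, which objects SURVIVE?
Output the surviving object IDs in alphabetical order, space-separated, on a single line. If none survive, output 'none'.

Roots: H
Mark H: refs=C, marked=H
Mark C: refs=J H, marked=C H
Mark J: refs=null, marked=C H J
Unmarked (collected): A B D E F G I K

Answer: C H J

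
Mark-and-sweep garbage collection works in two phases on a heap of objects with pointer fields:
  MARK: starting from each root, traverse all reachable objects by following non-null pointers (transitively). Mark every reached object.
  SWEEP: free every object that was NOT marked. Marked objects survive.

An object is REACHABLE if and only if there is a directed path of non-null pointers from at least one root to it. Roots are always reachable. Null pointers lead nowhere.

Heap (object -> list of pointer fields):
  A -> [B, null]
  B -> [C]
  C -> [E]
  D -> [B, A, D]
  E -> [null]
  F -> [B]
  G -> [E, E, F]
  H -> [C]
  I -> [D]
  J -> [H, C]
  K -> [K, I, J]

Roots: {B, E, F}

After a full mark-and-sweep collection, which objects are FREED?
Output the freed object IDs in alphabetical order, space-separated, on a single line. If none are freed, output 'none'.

Roots: B E F
Mark B: refs=C, marked=B
Mark E: refs=null, marked=B E
Mark F: refs=B, marked=B E F
Mark C: refs=E, marked=B C E F
Unmarked (collected): A D G H I J K

Answer: A D G H I J K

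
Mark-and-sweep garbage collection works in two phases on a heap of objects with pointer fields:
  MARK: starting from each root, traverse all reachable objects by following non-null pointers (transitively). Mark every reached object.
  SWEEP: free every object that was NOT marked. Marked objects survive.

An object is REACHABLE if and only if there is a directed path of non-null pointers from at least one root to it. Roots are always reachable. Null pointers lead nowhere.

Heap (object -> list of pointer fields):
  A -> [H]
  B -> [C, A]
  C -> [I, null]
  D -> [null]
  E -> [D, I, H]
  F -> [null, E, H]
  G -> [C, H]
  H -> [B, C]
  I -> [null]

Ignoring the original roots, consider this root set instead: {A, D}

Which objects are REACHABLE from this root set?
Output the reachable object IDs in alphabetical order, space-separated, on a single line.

Roots: A D
Mark A: refs=H, marked=A
Mark D: refs=null, marked=A D
Mark H: refs=B C, marked=A D H
Mark B: refs=C A, marked=A B D H
Mark C: refs=I null, marked=A B C D H
Mark I: refs=null, marked=A B C D H I
Unmarked (collected): E F G

Answer: A B C D H I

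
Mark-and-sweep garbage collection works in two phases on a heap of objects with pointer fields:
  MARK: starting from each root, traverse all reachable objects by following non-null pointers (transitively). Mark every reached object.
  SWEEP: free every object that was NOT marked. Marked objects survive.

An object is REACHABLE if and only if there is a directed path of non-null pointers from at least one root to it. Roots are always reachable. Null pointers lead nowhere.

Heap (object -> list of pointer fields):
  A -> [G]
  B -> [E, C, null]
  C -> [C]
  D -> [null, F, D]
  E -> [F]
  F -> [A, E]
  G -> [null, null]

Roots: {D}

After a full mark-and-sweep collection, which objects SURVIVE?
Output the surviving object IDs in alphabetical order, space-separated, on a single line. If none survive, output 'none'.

Answer: A D E F G

Derivation:
Roots: D
Mark D: refs=null F D, marked=D
Mark F: refs=A E, marked=D F
Mark A: refs=G, marked=A D F
Mark E: refs=F, marked=A D E F
Mark G: refs=null null, marked=A D E F G
Unmarked (collected): B C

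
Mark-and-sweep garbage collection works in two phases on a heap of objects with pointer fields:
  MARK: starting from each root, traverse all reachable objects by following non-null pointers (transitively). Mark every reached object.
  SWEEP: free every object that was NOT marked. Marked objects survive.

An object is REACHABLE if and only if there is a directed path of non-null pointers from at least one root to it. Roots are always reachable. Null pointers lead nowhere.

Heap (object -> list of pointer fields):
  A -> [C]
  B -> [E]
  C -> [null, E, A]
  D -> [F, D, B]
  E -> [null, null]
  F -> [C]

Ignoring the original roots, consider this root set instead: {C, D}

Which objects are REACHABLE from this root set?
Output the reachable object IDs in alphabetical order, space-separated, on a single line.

Answer: A B C D E F

Derivation:
Roots: C D
Mark C: refs=null E A, marked=C
Mark D: refs=F D B, marked=C D
Mark E: refs=null null, marked=C D E
Mark A: refs=C, marked=A C D E
Mark F: refs=C, marked=A C D E F
Mark B: refs=E, marked=A B C D E F
Unmarked (collected): (none)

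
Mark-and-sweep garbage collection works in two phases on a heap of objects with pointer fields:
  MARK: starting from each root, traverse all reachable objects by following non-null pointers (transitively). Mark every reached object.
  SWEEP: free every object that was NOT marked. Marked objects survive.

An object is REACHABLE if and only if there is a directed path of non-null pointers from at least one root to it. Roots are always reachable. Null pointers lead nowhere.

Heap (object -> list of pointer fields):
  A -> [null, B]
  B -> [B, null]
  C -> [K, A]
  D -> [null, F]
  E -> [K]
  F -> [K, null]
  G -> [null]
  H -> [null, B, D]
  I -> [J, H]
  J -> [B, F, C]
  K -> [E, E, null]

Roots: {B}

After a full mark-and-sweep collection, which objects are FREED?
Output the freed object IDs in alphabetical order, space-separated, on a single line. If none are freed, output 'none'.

Answer: A C D E F G H I J K

Derivation:
Roots: B
Mark B: refs=B null, marked=B
Unmarked (collected): A C D E F G H I J K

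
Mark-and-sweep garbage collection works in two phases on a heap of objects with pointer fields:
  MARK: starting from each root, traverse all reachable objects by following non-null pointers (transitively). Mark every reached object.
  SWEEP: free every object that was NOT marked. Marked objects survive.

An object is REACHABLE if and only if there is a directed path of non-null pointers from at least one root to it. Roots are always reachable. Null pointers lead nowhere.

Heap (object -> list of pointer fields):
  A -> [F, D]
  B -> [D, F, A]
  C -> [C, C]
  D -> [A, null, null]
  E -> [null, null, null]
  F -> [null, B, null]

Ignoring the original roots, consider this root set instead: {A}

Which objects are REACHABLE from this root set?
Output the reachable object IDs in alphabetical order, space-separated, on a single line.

Answer: A B D F

Derivation:
Roots: A
Mark A: refs=F D, marked=A
Mark F: refs=null B null, marked=A F
Mark D: refs=A null null, marked=A D F
Mark B: refs=D F A, marked=A B D F
Unmarked (collected): C E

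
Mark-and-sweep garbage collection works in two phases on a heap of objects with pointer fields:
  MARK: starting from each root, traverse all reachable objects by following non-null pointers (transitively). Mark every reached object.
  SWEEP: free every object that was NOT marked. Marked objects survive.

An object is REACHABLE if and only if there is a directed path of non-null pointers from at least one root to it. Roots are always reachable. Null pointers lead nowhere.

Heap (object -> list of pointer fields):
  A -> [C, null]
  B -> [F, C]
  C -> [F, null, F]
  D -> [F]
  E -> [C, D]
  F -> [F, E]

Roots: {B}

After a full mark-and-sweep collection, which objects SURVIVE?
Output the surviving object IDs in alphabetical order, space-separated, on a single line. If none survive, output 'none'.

Answer: B C D E F

Derivation:
Roots: B
Mark B: refs=F C, marked=B
Mark F: refs=F E, marked=B F
Mark C: refs=F null F, marked=B C F
Mark E: refs=C D, marked=B C E F
Mark D: refs=F, marked=B C D E F
Unmarked (collected): A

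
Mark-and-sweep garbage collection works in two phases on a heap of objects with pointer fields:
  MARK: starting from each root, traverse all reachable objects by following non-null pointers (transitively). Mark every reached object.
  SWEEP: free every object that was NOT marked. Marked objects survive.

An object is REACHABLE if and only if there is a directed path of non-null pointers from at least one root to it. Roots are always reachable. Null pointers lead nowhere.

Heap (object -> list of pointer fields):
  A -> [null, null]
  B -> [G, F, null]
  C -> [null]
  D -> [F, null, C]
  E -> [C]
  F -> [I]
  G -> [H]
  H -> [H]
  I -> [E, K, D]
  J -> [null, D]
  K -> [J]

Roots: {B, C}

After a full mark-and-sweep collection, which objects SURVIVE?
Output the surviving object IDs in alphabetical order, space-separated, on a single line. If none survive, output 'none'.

Roots: B C
Mark B: refs=G F null, marked=B
Mark C: refs=null, marked=B C
Mark G: refs=H, marked=B C G
Mark F: refs=I, marked=B C F G
Mark H: refs=H, marked=B C F G H
Mark I: refs=E K D, marked=B C F G H I
Mark E: refs=C, marked=B C E F G H I
Mark K: refs=J, marked=B C E F G H I K
Mark D: refs=F null C, marked=B C D E F G H I K
Mark J: refs=null D, marked=B C D E F G H I J K
Unmarked (collected): A

Answer: B C D E F G H I J K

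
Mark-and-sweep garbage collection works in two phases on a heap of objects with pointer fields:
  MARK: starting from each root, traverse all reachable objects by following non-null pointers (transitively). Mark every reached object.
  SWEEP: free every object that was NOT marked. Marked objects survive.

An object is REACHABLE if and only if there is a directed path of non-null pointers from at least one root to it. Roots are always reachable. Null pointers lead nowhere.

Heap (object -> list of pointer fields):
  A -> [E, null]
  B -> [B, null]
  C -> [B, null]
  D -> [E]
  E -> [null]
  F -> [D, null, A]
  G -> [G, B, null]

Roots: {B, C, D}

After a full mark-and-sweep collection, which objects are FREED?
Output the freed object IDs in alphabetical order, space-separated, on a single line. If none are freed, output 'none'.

Answer: A F G

Derivation:
Roots: B C D
Mark B: refs=B null, marked=B
Mark C: refs=B null, marked=B C
Mark D: refs=E, marked=B C D
Mark E: refs=null, marked=B C D E
Unmarked (collected): A F G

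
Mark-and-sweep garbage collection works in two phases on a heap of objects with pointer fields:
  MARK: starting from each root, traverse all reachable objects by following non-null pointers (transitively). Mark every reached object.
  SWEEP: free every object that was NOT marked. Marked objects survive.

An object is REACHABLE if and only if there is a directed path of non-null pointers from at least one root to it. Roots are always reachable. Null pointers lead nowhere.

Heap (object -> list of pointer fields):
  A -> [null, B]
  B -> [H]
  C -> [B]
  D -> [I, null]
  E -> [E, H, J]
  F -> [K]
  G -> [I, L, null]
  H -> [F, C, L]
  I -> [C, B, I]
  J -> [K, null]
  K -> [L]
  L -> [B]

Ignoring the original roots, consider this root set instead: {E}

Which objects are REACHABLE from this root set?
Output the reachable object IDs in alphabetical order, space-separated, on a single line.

Roots: E
Mark E: refs=E H J, marked=E
Mark H: refs=F C L, marked=E H
Mark J: refs=K null, marked=E H J
Mark F: refs=K, marked=E F H J
Mark C: refs=B, marked=C E F H J
Mark L: refs=B, marked=C E F H J L
Mark K: refs=L, marked=C E F H J K L
Mark B: refs=H, marked=B C E F H J K L
Unmarked (collected): A D G I

Answer: B C E F H J K L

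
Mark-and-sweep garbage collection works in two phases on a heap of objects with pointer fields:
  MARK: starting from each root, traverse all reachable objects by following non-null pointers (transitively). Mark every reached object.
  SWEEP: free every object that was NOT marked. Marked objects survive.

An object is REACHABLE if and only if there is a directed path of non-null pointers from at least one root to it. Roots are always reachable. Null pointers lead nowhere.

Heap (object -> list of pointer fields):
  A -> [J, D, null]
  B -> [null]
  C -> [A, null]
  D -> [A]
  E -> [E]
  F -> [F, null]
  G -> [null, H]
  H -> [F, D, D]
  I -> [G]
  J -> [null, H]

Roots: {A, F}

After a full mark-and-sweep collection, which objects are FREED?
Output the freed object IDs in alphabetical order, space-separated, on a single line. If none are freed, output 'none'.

Answer: B C E G I

Derivation:
Roots: A F
Mark A: refs=J D null, marked=A
Mark F: refs=F null, marked=A F
Mark J: refs=null H, marked=A F J
Mark D: refs=A, marked=A D F J
Mark H: refs=F D D, marked=A D F H J
Unmarked (collected): B C E G I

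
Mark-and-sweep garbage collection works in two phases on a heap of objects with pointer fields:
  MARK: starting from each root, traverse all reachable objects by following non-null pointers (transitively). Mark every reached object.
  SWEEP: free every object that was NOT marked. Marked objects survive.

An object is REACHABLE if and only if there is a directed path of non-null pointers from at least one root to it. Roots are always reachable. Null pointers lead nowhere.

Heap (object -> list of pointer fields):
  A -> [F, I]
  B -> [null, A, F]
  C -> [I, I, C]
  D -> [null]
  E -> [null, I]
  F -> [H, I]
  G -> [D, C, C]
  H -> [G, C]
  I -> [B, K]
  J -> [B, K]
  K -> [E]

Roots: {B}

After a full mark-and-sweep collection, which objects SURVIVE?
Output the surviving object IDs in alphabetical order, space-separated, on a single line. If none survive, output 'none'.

Roots: B
Mark B: refs=null A F, marked=B
Mark A: refs=F I, marked=A B
Mark F: refs=H I, marked=A B F
Mark I: refs=B K, marked=A B F I
Mark H: refs=G C, marked=A B F H I
Mark K: refs=E, marked=A B F H I K
Mark G: refs=D C C, marked=A B F G H I K
Mark C: refs=I I C, marked=A B C F G H I K
Mark E: refs=null I, marked=A B C E F G H I K
Mark D: refs=null, marked=A B C D E F G H I K
Unmarked (collected): J

Answer: A B C D E F G H I K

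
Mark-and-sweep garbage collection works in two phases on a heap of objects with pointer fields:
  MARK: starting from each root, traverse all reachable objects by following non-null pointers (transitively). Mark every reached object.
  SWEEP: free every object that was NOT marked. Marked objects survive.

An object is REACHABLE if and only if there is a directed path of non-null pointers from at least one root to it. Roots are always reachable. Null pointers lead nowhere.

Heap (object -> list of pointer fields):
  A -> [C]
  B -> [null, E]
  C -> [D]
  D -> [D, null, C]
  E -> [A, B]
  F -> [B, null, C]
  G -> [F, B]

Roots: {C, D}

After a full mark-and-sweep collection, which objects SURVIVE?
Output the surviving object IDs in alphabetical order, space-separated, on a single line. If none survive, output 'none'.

Answer: C D

Derivation:
Roots: C D
Mark C: refs=D, marked=C
Mark D: refs=D null C, marked=C D
Unmarked (collected): A B E F G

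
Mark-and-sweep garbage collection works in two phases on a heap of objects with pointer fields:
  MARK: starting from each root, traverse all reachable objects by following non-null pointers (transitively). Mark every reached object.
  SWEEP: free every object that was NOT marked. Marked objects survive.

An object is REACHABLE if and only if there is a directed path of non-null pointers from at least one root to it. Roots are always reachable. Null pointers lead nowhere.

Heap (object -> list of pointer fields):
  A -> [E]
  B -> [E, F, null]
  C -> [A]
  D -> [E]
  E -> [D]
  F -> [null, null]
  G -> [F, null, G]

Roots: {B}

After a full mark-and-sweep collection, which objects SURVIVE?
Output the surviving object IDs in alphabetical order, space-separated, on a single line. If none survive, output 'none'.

Roots: B
Mark B: refs=E F null, marked=B
Mark E: refs=D, marked=B E
Mark F: refs=null null, marked=B E F
Mark D: refs=E, marked=B D E F
Unmarked (collected): A C G

Answer: B D E F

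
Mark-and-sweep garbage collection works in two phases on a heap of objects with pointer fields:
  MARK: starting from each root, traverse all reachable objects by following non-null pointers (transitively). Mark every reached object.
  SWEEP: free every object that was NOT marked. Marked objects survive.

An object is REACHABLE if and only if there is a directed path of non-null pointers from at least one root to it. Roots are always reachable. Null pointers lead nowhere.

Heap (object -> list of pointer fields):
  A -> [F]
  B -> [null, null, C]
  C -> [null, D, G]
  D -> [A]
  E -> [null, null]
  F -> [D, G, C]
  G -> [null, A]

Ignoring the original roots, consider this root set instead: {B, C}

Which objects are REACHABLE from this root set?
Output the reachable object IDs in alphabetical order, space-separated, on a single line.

Answer: A B C D F G

Derivation:
Roots: B C
Mark B: refs=null null C, marked=B
Mark C: refs=null D G, marked=B C
Mark D: refs=A, marked=B C D
Mark G: refs=null A, marked=B C D G
Mark A: refs=F, marked=A B C D G
Mark F: refs=D G C, marked=A B C D F G
Unmarked (collected): E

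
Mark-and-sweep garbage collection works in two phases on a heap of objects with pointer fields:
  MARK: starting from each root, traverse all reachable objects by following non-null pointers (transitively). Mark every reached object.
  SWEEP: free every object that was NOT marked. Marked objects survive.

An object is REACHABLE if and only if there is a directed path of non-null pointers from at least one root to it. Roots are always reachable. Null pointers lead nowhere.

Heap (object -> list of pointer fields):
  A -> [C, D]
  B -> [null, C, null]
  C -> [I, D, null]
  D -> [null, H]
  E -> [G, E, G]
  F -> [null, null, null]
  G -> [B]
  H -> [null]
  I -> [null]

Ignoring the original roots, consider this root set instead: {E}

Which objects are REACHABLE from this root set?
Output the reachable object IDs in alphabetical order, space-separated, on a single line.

Answer: B C D E G H I

Derivation:
Roots: E
Mark E: refs=G E G, marked=E
Mark G: refs=B, marked=E G
Mark B: refs=null C null, marked=B E G
Mark C: refs=I D null, marked=B C E G
Mark I: refs=null, marked=B C E G I
Mark D: refs=null H, marked=B C D E G I
Mark H: refs=null, marked=B C D E G H I
Unmarked (collected): A F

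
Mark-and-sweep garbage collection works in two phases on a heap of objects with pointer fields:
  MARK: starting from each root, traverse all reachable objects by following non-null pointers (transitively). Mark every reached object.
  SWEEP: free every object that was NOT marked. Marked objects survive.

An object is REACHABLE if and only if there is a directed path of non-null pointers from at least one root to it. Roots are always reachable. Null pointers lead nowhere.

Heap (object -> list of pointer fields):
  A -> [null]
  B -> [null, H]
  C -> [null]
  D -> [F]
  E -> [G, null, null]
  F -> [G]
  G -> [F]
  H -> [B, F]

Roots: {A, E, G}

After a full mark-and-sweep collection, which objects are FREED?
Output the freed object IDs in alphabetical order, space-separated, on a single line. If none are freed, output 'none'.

Roots: A E G
Mark A: refs=null, marked=A
Mark E: refs=G null null, marked=A E
Mark G: refs=F, marked=A E G
Mark F: refs=G, marked=A E F G
Unmarked (collected): B C D H

Answer: B C D H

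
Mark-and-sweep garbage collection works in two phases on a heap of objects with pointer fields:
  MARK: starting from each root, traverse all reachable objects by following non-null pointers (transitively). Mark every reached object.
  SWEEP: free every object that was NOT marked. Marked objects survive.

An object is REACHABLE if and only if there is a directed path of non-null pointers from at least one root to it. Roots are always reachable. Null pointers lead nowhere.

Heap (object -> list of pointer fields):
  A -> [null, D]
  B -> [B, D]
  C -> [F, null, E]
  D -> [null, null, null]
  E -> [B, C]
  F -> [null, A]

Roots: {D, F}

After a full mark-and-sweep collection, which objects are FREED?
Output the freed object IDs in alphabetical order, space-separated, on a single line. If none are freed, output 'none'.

Roots: D F
Mark D: refs=null null null, marked=D
Mark F: refs=null A, marked=D F
Mark A: refs=null D, marked=A D F
Unmarked (collected): B C E

Answer: B C E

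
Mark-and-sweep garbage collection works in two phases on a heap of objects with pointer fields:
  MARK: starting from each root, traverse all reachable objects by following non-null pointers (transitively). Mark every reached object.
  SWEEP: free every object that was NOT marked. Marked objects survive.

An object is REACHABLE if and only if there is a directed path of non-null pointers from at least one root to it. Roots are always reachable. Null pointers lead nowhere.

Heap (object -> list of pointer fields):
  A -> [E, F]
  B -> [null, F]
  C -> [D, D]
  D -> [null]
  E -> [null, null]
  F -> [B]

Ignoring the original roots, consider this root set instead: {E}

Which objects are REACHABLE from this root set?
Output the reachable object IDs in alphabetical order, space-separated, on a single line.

Answer: E

Derivation:
Roots: E
Mark E: refs=null null, marked=E
Unmarked (collected): A B C D F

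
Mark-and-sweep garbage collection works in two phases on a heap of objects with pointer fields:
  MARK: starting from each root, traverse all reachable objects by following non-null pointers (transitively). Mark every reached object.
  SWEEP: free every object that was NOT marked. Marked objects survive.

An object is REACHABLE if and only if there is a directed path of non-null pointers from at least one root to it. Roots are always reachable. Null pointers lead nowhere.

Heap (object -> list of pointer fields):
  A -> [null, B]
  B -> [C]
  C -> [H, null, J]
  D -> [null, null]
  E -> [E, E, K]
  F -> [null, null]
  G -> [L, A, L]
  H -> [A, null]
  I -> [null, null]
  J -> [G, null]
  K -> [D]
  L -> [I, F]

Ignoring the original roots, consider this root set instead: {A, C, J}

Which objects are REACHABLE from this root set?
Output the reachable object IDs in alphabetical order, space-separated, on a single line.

Answer: A B C F G H I J L

Derivation:
Roots: A C J
Mark A: refs=null B, marked=A
Mark C: refs=H null J, marked=A C
Mark J: refs=G null, marked=A C J
Mark B: refs=C, marked=A B C J
Mark H: refs=A null, marked=A B C H J
Mark G: refs=L A L, marked=A B C G H J
Mark L: refs=I F, marked=A B C G H J L
Mark I: refs=null null, marked=A B C G H I J L
Mark F: refs=null null, marked=A B C F G H I J L
Unmarked (collected): D E K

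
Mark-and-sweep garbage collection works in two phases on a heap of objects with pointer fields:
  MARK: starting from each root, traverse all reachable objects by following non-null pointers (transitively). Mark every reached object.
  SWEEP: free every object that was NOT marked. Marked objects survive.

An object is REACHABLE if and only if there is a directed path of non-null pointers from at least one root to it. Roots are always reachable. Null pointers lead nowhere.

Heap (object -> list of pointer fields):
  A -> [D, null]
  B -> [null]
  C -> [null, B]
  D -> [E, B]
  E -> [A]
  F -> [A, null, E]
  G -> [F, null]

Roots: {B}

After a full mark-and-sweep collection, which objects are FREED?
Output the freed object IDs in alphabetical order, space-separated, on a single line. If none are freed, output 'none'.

Roots: B
Mark B: refs=null, marked=B
Unmarked (collected): A C D E F G

Answer: A C D E F G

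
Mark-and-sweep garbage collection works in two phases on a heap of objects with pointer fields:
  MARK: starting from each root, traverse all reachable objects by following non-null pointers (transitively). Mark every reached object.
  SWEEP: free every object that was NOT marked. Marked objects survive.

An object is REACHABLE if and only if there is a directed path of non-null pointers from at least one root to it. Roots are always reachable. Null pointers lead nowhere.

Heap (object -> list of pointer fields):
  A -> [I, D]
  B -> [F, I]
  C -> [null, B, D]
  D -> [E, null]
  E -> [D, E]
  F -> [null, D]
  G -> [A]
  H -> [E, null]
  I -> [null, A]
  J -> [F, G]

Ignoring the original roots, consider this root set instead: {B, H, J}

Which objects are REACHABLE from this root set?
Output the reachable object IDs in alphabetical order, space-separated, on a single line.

Roots: B H J
Mark B: refs=F I, marked=B
Mark H: refs=E null, marked=B H
Mark J: refs=F G, marked=B H J
Mark F: refs=null D, marked=B F H J
Mark I: refs=null A, marked=B F H I J
Mark E: refs=D E, marked=B E F H I J
Mark G: refs=A, marked=B E F G H I J
Mark D: refs=E null, marked=B D E F G H I J
Mark A: refs=I D, marked=A B D E F G H I J
Unmarked (collected): C

Answer: A B D E F G H I J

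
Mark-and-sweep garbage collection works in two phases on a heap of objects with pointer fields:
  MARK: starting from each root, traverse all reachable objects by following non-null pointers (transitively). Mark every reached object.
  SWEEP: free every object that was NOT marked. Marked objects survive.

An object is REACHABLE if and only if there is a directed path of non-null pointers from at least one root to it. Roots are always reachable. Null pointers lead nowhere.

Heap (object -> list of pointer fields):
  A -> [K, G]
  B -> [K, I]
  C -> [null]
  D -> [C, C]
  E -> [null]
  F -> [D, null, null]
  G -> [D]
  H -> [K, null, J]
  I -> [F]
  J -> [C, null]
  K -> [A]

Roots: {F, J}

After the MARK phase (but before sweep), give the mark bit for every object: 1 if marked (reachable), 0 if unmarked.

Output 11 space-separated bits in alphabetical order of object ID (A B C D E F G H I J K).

Answer: 0 0 1 1 0 1 0 0 0 1 0

Derivation:
Roots: F J
Mark F: refs=D null null, marked=F
Mark J: refs=C null, marked=F J
Mark D: refs=C C, marked=D F J
Mark C: refs=null, marked=C D F J
Unmarked (collected): A B E G H I K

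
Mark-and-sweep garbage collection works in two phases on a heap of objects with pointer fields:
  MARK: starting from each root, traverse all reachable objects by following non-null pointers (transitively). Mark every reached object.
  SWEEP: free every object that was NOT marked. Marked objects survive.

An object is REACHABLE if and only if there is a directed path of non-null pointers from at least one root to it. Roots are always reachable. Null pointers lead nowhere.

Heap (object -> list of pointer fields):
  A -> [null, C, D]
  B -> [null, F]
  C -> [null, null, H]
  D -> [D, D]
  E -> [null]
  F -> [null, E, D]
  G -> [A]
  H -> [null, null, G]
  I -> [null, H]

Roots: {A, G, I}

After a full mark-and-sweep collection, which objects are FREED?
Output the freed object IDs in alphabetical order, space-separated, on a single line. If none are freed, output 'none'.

Answer: B E F

Derivation:
Roots: A G I
Mark A: refs=null C D, marked=A
Mark G: refs=A, marked=A G
Mark I: refs=null H, marked=A G I
Mark C: refs=null null H, marked=A C G I
Mark D: refs=D D, marked=A C D G I
Mark H: refs=null null G, marked=A C D G H I
Unmarked (collected): B E F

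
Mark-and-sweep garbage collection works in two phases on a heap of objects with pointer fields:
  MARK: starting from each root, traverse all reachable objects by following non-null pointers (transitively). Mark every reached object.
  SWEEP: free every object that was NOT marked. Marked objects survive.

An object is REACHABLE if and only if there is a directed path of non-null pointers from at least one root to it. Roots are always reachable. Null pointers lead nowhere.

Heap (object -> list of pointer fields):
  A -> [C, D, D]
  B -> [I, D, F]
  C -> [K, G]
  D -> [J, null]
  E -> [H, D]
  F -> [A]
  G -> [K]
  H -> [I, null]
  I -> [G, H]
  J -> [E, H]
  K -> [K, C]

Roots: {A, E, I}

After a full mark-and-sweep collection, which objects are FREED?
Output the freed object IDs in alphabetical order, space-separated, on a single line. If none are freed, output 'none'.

Answer: B F

Derivation:
Roots: A E I
Mark A: refs=C D D, marked=A
Mark E: refs=H D, marked=A E
Mark I: refs=G H, marked=A E I
Mark C: refs=K G, marked=A C E I
Mark D: refs=J null, marked=A C D E I
Mark H: refs=I null, marked=A C D E H I
Mark G: refs=K, marked=A C D E G H I
Mark K: refs=K C, marked=A C D E G H I K
Mark J: refs=E H, marked=A C D E G H I J K
Unmarked (collected): B F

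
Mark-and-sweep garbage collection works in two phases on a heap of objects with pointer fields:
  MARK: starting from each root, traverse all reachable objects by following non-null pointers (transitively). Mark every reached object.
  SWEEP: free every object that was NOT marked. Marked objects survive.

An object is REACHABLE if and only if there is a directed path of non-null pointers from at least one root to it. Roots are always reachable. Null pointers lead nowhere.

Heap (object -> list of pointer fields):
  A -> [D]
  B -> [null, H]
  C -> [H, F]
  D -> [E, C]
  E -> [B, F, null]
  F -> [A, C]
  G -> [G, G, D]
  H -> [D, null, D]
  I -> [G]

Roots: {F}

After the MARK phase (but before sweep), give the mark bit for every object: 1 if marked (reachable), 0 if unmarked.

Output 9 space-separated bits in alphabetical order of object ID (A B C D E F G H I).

Answer: 1 1 1 1 1 1 0 1 0

Derivation:
Roots: F
Mark F: refs=A C, marked=F
Mark A: refs=D, marked=A F
Mark C: refs=H F, marked=A C F
Mark D: refs=E C, marked=A C D F
Mark H: refs=D null D, marked=A C D F H
Mark E: refs=B F null, marked=A C D E F H
Mark B: refs=null H, marked=A B C D E F H
Unmarked (collected): G I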